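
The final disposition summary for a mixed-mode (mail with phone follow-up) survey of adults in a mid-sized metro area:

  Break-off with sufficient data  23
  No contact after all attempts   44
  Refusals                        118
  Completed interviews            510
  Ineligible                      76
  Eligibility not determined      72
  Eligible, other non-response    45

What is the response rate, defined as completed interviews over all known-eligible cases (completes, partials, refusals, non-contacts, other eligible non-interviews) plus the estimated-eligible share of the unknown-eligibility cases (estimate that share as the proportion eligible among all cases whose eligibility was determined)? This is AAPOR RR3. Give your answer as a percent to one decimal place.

Num: 510
Known eligible: 510 + 23 + 118 + 44 + 45 = 740
e = 740 / (740 + 76) = 740 / 816 = 0.9069
Eligible share of unknowns: 0.9069 × 72 = 65.30
Denom: 740 + 65.30 = 805.30
RR3 = 510 / 805.30 = 0.6333

63.3%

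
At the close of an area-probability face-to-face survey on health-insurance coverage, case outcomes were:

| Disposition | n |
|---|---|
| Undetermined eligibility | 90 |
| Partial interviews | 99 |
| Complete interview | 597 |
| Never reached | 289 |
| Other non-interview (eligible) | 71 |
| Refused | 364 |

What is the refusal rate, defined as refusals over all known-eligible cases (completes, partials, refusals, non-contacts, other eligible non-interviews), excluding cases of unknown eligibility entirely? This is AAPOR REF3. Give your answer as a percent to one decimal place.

25.6%

Top → 364
Base → 597 + 99 + 364 + 289 + 71 = 1420
REF3 = 364 / 1420 = 0.2563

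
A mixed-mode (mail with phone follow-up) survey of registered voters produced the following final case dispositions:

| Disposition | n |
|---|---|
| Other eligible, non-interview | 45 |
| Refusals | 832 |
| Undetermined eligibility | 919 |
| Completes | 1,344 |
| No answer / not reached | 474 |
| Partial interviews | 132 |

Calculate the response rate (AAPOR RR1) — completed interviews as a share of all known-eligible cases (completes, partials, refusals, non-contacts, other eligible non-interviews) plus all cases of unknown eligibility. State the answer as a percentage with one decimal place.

35.9%

Num = 1344
Denom = 1344 + 132 + 832 + 474 + 45 + 919 = 3746
RR1 = 1344 / 3746 = 0.3588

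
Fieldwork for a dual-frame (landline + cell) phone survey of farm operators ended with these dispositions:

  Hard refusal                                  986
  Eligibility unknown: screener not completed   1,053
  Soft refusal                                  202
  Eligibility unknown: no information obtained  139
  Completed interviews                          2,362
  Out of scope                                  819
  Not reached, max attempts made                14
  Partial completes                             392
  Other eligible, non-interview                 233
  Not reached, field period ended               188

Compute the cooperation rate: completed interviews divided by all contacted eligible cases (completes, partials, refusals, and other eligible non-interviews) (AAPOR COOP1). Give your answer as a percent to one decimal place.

Refused = 986 + 202 = 1188
No contact after all attempts = 188 + 14 = 202
Unknown if eligible = 1053 + 139 = 1192
Top → 2362
Denom → 2362 + 392 + 1188 + 233 = 4175
COOP1 = 2362 / 4175 = 0.5657

56.6%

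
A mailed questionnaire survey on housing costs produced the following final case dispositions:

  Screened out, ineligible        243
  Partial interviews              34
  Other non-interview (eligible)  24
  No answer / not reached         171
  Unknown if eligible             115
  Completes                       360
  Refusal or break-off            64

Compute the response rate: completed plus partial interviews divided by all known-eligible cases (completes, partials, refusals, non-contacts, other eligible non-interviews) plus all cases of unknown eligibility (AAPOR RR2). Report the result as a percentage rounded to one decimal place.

Numerator → 360 + 34 = 394
Denom → 360 + 34 + 64 + 171 + 24 + 115 = 768
RR2 = 394 / 768 = 0.5130

51.3%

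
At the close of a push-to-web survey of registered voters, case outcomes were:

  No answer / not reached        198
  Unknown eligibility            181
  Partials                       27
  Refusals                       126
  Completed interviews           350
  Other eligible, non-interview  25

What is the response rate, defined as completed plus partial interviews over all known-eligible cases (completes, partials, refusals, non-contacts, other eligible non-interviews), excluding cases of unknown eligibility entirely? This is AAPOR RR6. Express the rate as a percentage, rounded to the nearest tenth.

51.9%

Numerator = 350 + 27 = 377
Base = 350 + 27 + 126 + 198 + 25 = 726
RR6 = 377 / 726 = 0.5193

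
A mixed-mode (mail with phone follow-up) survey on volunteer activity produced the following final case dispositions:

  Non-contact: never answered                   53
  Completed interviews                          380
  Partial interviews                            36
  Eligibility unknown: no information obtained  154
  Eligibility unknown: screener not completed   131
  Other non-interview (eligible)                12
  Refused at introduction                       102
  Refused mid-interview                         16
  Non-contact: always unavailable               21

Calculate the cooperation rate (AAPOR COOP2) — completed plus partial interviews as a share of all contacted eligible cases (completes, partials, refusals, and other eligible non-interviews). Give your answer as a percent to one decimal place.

Refusal or break-off = 102 + 16 = 118
No contact after all attempts = 53 + 21 = 74
Undetermined eligibility = 131 + 154 = 285
Numerator: 380 + 36 = 416
Denom: 380 + 36 + 118 + 12 = 546
COOP2 = 416 / 546 = 0.7619

76.2%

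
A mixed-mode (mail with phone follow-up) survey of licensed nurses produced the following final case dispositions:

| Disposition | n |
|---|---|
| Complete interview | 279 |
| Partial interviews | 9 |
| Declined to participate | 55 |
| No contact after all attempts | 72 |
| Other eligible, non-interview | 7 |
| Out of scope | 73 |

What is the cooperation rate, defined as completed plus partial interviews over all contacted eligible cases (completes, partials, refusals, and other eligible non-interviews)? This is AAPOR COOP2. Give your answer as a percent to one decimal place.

Top: 279 + 9 = 288
Denominator: 279 + 9 + 55 + 7 = 350
COOP2 = 288 / 350 = 0.8229

82.3%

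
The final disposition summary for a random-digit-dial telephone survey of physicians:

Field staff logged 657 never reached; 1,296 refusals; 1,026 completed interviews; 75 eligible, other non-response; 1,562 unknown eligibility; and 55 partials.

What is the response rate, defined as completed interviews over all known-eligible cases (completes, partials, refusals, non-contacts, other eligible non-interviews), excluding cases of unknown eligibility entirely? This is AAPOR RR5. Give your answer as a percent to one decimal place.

33.0%

Top: 1026
Denom: 1026 + 55 + 1296 + 657 + 75 = 3109
RR5 = 1026 / 3109 = 0.3300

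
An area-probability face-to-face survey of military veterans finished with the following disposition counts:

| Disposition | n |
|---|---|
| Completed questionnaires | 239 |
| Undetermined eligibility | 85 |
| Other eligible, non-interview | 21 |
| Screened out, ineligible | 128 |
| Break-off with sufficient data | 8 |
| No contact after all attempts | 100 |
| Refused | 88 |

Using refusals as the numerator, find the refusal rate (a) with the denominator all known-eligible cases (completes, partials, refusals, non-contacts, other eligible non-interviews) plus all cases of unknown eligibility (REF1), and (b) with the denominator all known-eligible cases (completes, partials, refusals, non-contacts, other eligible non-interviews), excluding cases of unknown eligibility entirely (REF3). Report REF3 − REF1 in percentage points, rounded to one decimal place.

Num = 88
Denom = 239 + 8 + 88 + 100 + 21 + 85 = 541
REF1 = 88 / 541 = 0.1627
Denom = 239 + 8 + 88 + 100 + 21 = 456
REF3 = 88 / 456 = 0.1930
Difference = 19.30 − 16.27 = 3.03 percentage points

3.0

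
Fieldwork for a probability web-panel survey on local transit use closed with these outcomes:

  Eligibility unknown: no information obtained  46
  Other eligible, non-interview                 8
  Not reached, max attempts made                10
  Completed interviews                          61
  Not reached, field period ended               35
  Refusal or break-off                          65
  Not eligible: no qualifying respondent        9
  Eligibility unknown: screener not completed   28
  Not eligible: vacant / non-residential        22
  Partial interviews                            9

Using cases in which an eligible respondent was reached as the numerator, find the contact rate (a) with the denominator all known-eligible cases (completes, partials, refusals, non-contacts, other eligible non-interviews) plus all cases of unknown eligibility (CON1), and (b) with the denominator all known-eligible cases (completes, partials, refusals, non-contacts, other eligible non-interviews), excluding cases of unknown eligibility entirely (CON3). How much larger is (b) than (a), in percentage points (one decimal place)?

21.5

Non-contacts = 35 + 10 = 45
Eligibility not determined = 28 + 46 = 74
Not eligible = 9 + 22 = 31
Numerator → 61 + 9 + 65 + 8 = 143
Base → 61 + 9 + 65 + 45 + 8 + 74 = 262
CON1 = 143 / 262 = 0.5458
Base → 61 + 9 + 65 + 45 + 8 = 188
CON3 = 143 / 188 = 0.7606
Difference = 76.06 − 54.58 = 21.48 percentage points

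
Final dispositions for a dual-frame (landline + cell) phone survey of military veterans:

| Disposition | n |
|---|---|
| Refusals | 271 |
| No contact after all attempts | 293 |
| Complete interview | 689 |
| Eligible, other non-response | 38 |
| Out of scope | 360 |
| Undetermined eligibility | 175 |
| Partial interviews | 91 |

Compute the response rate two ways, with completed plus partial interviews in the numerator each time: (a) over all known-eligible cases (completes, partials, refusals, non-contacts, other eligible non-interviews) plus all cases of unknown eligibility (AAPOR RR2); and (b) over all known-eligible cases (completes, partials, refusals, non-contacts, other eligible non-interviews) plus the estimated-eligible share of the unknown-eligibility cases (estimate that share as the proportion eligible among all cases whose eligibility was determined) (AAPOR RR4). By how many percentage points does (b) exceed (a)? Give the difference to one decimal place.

Top: 689 + 91 = 780
Base: 689 + 91 + 271 + 293 + 38 + 175 = 1557
RR2 = 780 / 1557 = 0.5010
Eligible (known): 689 + 91 + 271 + 293 + 38 = 1382
e = 1382 / (1382 + 360) = 1382 / 1742 = 0.7933
Estimated eligible among unknowns: 0.7933 × 175 = 138.83
Base: 1382 + 138.83 = 1520.83
RR4 = 780 / 1520.83 = 0.5129
Difference = 51.29 − 50.10 = 1.19 percentage points

1.2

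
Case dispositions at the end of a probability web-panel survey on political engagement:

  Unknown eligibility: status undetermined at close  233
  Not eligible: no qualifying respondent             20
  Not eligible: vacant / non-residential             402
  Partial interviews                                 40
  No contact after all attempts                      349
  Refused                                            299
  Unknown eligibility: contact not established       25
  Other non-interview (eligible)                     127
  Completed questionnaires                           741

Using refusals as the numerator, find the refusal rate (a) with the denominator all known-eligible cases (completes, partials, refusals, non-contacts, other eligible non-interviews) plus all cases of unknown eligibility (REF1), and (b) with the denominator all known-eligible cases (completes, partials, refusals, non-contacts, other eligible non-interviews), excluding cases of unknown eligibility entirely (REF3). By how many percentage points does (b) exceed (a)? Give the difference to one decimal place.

2.7

Unknown eligibility = 25 + 233 = 258
Not eligible = 20 + 402 = 422
Numerator: 299
Base: 741 + 40 + 299 + 349 + 127 + 258 = 1814
REF1 = 299 / 1814 = 0.1648
Base: 741 + 40 + 299 + 349 + 127 = 1556
REF3 = 299 / 1556 = 0.1922
Difference = 19.22 − 16.48 = 2.74 percentage points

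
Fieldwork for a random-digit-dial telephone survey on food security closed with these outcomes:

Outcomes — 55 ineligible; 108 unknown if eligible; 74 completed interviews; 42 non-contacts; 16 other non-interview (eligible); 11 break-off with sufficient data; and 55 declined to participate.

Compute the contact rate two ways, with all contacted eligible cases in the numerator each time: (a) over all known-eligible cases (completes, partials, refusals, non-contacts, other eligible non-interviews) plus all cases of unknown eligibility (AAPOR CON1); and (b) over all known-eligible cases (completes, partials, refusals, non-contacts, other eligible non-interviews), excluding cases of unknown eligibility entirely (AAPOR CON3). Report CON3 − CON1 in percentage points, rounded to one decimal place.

Top = 74 + 11 + 55 + 16 = 156
Base = 74 + 11 + 55 + 42 + 16 + 108 = 306
CON1 = 156 / 306 = 0.5098
Base = 74 + 11 + 55 + 42 + 16 = 198
CON3 = 156 / 198 = 0.7879
Difference = 78.79 − 50.98 = 27.81 percentage points

27.8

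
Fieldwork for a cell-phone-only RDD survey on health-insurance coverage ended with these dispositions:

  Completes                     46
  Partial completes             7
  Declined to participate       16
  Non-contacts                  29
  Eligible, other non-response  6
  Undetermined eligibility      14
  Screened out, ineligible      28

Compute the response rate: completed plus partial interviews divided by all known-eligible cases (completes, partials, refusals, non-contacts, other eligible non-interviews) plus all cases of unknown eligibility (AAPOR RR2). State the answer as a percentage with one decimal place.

Numerator = 46 + 7 = 53
Denom = 46 + 7 + 16 + 29 + 6 + 14 = 118
RR2 = 53 / 118 = 0.4492

44.9%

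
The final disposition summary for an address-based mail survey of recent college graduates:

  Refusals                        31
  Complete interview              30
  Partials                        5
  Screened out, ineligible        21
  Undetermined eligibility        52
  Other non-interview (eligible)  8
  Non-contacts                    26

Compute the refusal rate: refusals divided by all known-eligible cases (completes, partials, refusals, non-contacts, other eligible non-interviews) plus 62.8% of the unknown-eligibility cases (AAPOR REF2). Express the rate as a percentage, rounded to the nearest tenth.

Top = 31
Known eligible = 30 + 5 + 31 + 26 + 8 = 100
Eligible share of unknowns = 0.6280 × 52 = 32.66
Denom = 100 + 32.66 = 132.66
REF2 = 31 / 132.66 = 0.2337

23.4%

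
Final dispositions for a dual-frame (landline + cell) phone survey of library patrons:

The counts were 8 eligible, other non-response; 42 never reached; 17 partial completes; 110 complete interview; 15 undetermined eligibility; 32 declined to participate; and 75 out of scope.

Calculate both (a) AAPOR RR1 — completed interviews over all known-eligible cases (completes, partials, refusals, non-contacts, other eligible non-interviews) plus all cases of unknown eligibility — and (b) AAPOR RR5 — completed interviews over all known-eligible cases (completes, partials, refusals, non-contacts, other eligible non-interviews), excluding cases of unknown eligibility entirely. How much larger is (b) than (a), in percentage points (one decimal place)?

3.5

Num: 110
Denom: 110 + 17 + 32 + 42 + 8 + 15 = 224
RR1 = 110 / 224 = 0.4911
Denom: 110 + 17 + 32 + 42 + 8 = 209
RR5 = 110 / 209 = 0.5263
Difference = 52.63 − 49.11 = 3.52 percentage points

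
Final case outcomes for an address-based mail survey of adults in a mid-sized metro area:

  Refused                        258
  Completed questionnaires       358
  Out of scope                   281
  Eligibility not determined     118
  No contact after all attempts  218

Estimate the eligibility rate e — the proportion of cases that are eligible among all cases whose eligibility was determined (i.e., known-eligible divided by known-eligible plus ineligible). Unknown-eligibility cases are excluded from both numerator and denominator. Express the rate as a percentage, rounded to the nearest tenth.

Determined eligible = 358 + 258 + 218 = 834
e = 834 / (834 + 281) = 834 / 1115 = 0.7480

74.8%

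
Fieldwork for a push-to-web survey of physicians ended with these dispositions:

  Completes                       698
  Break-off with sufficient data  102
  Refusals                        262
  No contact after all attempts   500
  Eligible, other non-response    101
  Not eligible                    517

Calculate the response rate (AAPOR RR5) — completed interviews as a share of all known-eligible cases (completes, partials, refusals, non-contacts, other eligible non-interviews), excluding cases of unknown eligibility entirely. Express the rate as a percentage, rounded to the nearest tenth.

Numerator → 698
Denom → 698 + 102 + 262 + 500 + 101 = 1663
RR5 = 698 / 1663 = 0.4197

42.0%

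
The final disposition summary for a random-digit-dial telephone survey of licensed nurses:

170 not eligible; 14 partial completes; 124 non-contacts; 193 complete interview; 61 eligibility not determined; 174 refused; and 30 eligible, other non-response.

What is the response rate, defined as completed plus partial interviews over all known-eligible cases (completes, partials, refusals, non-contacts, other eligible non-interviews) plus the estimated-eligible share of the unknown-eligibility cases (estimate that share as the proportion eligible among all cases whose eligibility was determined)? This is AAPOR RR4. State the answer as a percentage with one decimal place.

35.6%

Numerator = 193 + 14 = 207
Known eligible = 193 + 14 + 174 + 124 + 30 = 535
e = 535 / (535 + 170) = 535 / 705 = 0.7589
Estimated eligible among unknowns = 0.7589 × 61 = 46.29
Base = 535 + 46.29 = 581.29
RR4 = 207 / 581.29 = 0.3561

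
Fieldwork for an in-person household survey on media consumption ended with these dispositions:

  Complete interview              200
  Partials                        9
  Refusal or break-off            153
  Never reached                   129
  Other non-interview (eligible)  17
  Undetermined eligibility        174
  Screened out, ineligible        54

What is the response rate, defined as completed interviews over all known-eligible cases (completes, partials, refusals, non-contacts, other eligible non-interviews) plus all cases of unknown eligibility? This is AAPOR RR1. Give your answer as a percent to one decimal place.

29.3%

Top → 200
Base → 200 + 9 + 153 + 129 + 17 + 174 = 682
RR1 = 200 / 682 = 0.2933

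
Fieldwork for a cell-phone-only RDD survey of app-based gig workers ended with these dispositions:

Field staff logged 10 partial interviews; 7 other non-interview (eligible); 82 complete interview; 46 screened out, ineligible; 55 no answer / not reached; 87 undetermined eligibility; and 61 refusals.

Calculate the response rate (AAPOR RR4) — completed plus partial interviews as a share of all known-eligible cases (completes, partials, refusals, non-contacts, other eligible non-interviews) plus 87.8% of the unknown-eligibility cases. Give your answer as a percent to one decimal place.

31.6%

Numerator → 82 + 10 = 92
Determined eligible → 82 + 10 + 61 + 55 + 7 = 215
e × U → 0.8780 × 87 = 76.39
Denom → 215 + 76.39 = 291.39
RR4 = 92 / 291.39 = 0.3157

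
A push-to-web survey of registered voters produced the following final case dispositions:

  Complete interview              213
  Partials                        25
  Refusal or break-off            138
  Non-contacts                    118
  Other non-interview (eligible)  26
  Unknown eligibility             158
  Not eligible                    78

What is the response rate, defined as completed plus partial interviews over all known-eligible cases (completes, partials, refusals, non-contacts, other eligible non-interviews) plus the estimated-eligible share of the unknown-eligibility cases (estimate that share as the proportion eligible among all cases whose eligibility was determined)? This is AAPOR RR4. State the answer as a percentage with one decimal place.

36.2%

Num → 213 + 25 = 238
Known eligible → 213 + 25 + 138 + 118 + 26 = 520
e = 520 / (520 + 78) = 520 / 598 = 0.8696
e × U → 0.8696 × 158 = 137.40
Denom → 520 + 137.40 = 657.40
RR4 = 238 / 657.40 = 0.3620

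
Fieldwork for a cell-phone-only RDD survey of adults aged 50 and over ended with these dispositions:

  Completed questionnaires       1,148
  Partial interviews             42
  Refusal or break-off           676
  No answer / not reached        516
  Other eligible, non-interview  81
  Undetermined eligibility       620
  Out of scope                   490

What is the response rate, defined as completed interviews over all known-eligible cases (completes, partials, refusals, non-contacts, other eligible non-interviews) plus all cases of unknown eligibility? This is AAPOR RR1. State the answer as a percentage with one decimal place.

Numerator = 1148
Denom = 1148 + 42 + 676 + 516 + 81 + 620 = 3083
RR1 = 1148 / 3083 = 0.3724

37.2%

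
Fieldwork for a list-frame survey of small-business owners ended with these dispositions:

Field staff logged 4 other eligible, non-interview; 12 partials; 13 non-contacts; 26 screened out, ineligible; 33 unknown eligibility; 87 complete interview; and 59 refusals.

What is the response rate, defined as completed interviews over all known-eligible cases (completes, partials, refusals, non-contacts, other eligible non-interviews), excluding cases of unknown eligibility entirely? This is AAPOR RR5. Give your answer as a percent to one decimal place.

49.7%

Numerator = 87
Base = 87 + 12 + 59 + 13 + 4 = 175
RR5 = 87 / 175 = 0.4971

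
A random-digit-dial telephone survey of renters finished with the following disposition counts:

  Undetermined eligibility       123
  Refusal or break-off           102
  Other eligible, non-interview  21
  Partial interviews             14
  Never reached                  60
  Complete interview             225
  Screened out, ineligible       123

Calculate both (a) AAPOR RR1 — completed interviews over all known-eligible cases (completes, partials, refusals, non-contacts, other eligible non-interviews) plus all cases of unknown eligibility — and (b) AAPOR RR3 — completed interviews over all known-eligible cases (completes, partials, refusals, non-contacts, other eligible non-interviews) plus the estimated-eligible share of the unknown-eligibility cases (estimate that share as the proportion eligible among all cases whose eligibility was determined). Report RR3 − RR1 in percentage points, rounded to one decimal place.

2.2

Num = 225
Denom = 225 + 14 + 102 + 60 + 21 + 123 = 545
RR1 = 225 / 545 = 0.4128
Eligible (known) = 225 + 14 + 102 + 60 + 21 = 422
e = 422 / (422 + 123) = 422 / 545 = 0.7743
e × U = 0.7743 × 123 = 95.24
Denom = 422 + 95.24 = 517.24
RR3 = 225 / 517.24 = 0.4350
Difference = 43.50 − 41.28 = 2.22 percentage points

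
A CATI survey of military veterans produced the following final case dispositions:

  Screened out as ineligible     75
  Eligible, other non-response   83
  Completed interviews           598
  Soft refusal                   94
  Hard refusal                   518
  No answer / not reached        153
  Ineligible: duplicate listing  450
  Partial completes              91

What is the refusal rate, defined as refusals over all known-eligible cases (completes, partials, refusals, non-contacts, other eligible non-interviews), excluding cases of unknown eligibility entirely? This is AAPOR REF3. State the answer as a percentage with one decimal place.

Refusals = 518 + 94 = 612
Out of scope = 75 + 450 = 525
Num: 612
Base: 598 + 91 + 612 + 153 + 83 = 1537
REF3 = 612 / 1537 = 0.3982

39.8%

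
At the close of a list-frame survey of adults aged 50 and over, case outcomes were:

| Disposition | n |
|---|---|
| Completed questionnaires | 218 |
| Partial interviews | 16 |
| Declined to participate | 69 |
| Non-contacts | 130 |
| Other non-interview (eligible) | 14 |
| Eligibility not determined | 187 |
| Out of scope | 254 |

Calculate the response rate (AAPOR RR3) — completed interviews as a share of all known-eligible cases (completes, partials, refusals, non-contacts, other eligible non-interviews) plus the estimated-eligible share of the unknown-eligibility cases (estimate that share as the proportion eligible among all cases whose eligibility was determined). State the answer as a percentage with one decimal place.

38.5%

Numerator = 218
Eligible (known) = 218 + 16 + 69 + 130 + 14 = 447
e = 447 / (447 + 254) = 447 / 701 = 0.6377
Estimated eligible among unknowns = 0.6377 × 187 = 119.25
Base = 447 + 119.25 = 566.25
RR3 = 218 / 566.25 = 0.3850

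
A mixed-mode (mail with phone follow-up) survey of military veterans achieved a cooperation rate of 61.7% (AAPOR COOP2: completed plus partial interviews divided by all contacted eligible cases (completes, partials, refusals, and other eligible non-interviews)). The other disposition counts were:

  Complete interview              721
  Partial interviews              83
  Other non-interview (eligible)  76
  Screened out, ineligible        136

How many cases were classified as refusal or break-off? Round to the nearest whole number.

423

Numerator: 721 + 83 = 804
COOP2 = 804 / D = 0.617
D = 804 / 0.617 = 1303.1
Remaining denominator categories sum to 880
refusal or break-off = 1303.1 − 880 ≈ 423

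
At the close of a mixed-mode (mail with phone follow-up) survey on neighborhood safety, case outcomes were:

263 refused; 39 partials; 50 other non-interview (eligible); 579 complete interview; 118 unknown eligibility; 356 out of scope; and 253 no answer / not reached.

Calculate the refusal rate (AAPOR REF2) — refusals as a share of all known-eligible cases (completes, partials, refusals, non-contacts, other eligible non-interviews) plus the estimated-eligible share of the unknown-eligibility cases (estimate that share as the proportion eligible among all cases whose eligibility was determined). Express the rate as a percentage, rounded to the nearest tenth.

Top: 263
Eligible (known): 579 + 39 + 263 + 253 + 50 = 1184
e = 1184 / (1184 + 356) = 1184 / 1540 = 0.7688
Estimated eligible among unknowns: 0.7688 × 118 = 90.72
Denominator: 1184 + 90.72 = 1274.72
REF2 = 263 / 1274.72 = 0.2063

20.6%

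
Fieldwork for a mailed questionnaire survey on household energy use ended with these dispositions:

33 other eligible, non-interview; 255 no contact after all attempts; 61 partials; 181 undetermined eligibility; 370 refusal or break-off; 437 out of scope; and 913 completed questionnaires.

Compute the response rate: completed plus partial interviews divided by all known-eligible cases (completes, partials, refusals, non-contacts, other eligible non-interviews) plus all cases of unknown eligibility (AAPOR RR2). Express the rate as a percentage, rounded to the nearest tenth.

53.7%

Numerator = 913 + 61 = 974
Base = 913 + 61 + 370 + 255 + 33 + 181 = 1813
RR2 = 974 / 1813 = 0.5372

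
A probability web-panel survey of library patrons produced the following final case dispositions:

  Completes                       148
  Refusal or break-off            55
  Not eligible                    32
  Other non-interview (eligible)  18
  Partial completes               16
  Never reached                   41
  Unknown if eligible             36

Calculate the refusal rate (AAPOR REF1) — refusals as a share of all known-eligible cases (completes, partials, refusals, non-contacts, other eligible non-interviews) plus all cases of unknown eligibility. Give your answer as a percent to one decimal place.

Numerator = 55
Denominator = 148 + 16 + 55 + 41 + 18 + 36 = 314
REF1 = 55 / 314 = 0.1752

17.5%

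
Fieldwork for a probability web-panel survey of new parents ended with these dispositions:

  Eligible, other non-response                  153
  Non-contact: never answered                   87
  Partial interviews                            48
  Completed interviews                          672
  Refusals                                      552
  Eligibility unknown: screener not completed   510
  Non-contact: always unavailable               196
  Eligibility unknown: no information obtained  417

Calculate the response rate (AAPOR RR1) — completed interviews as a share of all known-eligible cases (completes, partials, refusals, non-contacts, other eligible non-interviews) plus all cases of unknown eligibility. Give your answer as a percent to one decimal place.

25.5%

Never reached = 87 + 196 = 283
Undetermined eligibility = 510 + 417 = 927
Numerator: 672
Denominator: 672 + 48 + 552 + 283 + 153 + 927 = 2635
RR1 = 672 / 2635 = 0.2550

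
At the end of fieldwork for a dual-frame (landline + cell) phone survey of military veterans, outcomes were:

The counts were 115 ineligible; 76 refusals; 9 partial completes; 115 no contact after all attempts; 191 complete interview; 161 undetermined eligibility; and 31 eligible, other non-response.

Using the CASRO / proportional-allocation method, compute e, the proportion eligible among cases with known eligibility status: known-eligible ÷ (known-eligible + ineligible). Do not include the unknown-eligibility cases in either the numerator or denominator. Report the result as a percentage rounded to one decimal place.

Eligible (known) = 191 + 9 + 76 + 115 + 31 = 422
e = 422 / (422 + 115) = 422 / 537 = 0.7858

78.6%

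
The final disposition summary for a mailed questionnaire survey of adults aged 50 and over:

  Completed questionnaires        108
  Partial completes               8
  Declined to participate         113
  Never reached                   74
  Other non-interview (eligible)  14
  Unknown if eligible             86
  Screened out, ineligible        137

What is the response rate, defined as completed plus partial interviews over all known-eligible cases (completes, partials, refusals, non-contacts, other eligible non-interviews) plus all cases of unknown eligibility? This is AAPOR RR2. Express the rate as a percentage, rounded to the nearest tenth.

28.8%

Numerator = 108 + 8 = 116
Denom = 108 + 8 + 113 + 74 + 14 + 86 = 403
RR2 = 116 / 403 = 0.2878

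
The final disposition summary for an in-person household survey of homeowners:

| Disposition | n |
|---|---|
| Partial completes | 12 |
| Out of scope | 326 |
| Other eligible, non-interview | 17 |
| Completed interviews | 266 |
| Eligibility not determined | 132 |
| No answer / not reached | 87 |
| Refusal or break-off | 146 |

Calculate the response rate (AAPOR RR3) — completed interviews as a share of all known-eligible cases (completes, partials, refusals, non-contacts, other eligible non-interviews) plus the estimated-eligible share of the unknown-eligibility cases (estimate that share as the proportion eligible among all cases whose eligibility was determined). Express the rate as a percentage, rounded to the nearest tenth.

Num → 266
Known eligible → 266 + 12 + 146 + 87 + 17 = 528
e = 528 / (528 + 326) = 528 / 854 = 0.6183
Eligible share of unknowns → 0.6183 × 132 = 81.62
Base → 528 + 81.62 = 609.62
RR3 = 266 / 609.62 = 0.4363

43.6%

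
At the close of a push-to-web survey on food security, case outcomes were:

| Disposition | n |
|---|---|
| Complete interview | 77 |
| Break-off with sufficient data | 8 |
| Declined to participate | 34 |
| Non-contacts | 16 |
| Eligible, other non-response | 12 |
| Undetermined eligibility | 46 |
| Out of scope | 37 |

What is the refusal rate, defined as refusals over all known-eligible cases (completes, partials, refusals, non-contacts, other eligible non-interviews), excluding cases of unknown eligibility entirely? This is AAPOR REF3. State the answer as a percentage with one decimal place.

23.1%

Numerator → 34
Base → 77 + 8 + 34 + 16 + 12 = 147
REF3 = 34 / 147 = 0.2313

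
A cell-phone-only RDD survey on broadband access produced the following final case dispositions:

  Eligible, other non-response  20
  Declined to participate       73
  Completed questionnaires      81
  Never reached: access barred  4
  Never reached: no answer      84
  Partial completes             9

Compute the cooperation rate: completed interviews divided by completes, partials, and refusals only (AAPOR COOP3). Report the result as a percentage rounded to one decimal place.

49.7%

Never reached = 84 + 4 = 88
Top: 81
Base: 81 + 9 + 73 = 163
COOP3 = 81 / 163 = 0.4969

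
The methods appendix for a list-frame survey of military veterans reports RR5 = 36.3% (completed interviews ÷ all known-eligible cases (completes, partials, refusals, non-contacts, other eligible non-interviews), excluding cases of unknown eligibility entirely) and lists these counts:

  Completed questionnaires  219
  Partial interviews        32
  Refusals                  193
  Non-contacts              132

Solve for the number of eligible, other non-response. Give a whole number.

27

RR5 = 219 / D = 0.363
D = 219 / 0.363 = 603.3
Rest of base = 576
eligible, other non-response = 603.3 − 576 ≈ 27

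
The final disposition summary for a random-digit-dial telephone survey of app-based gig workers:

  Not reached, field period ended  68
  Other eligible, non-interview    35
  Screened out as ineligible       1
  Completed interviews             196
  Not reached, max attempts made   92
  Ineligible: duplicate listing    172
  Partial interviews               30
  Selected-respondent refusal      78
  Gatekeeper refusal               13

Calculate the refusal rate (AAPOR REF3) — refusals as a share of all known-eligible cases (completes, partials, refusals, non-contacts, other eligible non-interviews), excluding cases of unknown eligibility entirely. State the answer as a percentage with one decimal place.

Refused = 13 + 78 = 91
No contact after all attempts = 68 + 92 = 160
Not eligible = 1 + 172 = 173
Top: 91
Base: 196 + 30 + 91 + 160 + 35 = 512
REF3 = 91 / 512 = 0.1777

17.8%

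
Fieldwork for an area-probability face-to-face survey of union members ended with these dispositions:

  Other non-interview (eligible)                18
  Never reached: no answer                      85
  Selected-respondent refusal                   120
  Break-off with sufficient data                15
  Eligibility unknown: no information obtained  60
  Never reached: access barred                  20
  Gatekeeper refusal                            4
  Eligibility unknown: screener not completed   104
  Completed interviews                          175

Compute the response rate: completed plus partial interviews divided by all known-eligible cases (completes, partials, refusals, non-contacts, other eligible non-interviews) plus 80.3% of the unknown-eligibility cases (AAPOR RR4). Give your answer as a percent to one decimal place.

33.4%

Declined to participate = 4 + 120 = 124
No answer / not reached = 85 + 20 = 105
Unknown eligibility = 104 + 60 = 164
Top = 175 + 15 = 190
Known eligible = 175 + 15 + 124 + 105 + 18 = 437
e × U = 0.8030 × 164 = 131.69
Denominator = 437 + 131.69 = 568.69
RR4 = 190 / 568.69 = 0.3341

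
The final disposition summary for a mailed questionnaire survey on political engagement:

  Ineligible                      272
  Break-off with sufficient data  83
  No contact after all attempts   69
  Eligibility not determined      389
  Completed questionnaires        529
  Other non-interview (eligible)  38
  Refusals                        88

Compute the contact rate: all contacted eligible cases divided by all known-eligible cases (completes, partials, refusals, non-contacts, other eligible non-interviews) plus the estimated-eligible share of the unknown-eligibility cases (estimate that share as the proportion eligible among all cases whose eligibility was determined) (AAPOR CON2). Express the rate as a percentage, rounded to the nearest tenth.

67.2%

Top → 529 + 83 + 88 + 38 = 738
Known eligible → 529 + 83 + 88 + 69 + 38 = 807
e = 807 / (807 + 272) = 807 / 1079 = 0.7479
Estimated eligible among unknowns → 0.7479 × 389 = 290.93
Base → 807 + 290.93 = 1097.93
CON2 = 738 / 1097.93 = 0.6722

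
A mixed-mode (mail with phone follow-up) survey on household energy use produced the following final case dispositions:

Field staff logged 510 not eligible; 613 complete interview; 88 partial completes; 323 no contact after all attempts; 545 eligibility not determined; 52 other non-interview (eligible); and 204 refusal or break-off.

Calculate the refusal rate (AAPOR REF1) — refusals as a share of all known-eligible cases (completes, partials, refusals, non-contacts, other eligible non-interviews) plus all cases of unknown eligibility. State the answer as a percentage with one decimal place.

Top = 204
Denominator = 613 + 88 + 204 + 323 + 52 + 545 = 1825
REF1 = 204 / 1825 = 0.1118

11.2%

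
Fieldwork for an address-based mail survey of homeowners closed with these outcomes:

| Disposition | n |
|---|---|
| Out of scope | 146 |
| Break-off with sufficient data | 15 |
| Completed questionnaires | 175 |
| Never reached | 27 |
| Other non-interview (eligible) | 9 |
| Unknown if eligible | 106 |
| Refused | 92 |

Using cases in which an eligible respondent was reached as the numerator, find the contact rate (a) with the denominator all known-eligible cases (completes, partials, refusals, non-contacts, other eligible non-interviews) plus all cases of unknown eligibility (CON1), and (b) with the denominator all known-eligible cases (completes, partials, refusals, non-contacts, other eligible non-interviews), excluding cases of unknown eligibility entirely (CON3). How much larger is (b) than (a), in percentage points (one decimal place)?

22.9

Numerator: 175 + 15 + 92 + 9 = 291
Denominator: 175 + 15 + 92 + 27 + 9 + 106 = 424
CON1 = 291 / 424 = 0.6863
Denominator: 175 + 15 + 92 + 27 + 9 = 318
CON3 = 291 / 318 = 0.9151
Difference = 91.51 − 68.63 = 22.88 percentage points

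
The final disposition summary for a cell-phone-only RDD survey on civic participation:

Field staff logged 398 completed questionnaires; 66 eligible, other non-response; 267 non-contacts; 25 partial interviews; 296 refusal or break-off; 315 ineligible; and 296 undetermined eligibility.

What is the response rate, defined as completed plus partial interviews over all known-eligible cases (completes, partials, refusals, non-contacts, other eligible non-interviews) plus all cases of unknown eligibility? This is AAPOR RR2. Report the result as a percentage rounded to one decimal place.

31.4%

Num: 398 + 25 = 423
Denom: 398 + 25 + 296 + 267 + 66 + 296 = 1348
RR2 = 423 / 1348 = 0.3138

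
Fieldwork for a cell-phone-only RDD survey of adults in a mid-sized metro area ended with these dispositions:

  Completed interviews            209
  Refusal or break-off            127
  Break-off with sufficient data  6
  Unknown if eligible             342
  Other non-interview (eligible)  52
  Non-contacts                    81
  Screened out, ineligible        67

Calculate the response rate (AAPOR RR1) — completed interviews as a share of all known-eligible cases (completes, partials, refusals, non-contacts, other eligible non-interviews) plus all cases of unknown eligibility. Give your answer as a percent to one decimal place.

25.6%

Top: 209
Denominator: 209 + 6 + 127 + 81 + 52 + 342 = 817
RR1 = 209 / 817 = 0.2558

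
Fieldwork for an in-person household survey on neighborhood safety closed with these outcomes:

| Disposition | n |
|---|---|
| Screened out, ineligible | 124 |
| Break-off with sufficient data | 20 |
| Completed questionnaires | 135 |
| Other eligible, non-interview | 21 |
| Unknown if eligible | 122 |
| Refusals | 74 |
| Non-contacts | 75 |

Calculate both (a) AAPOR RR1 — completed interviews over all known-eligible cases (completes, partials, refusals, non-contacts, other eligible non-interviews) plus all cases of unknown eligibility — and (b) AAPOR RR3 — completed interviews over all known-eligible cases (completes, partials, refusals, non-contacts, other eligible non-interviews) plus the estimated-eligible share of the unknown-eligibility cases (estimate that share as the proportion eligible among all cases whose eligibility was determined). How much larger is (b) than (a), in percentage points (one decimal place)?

2.5

Numerator → 135
Denominator → 135 + 20 + 74 + 75 + 21 + 122 = 447
RR1 = 135 / 447 = 0.3020
Known eligible → 135 + 20 + 74 + 75 + 21 = 325
e = 325 / (325 + 124) = 325 / 449 = 0.7238
e × U → 0.7238 × 122 = 88.30
Denominator → 325 + 88.30 = 413.30
RR3 = 135 / 413.30 = 0.3266
Difference = 32.66 − 30.20 = 2.46 percentage points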